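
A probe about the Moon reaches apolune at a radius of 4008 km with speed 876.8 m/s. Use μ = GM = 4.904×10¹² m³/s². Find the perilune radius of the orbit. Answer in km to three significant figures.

r_a = 4.008×10⁶ m.
Specific energy ε = v²/2 − μ/r = -8.392×10⁵ J/kg, so a = −μ/(2ε) = 2.922×10⁶ m.
The apsides satisfy r_p + r_a = 2a, so the perilune radius is 2a − r_a = 1.836×10⁶ m = 1835.9 km.

perilune radius ≈ 1840 km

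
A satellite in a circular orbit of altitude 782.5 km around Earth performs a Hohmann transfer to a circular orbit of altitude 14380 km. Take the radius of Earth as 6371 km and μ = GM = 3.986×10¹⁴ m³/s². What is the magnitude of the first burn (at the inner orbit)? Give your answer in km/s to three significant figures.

r₁ = 6371 + 782.5 = 7153.5 km = 7.1535×10⁶ m.
r₂ = 6371 + 14380 = 20751 km = 2.0751×10⁷ m.
Transfer ellipse a_t = (r₁ + r₂)/2 = 1.395×10⁷ m.
At r₁: circular v_c1 = √(μ/r₁) = 7465 m/s; transfer-perigee v_p = √[μ(2/r₁ − 1/a_t)] = 9103 m/s.
Δv₁ = v_p − v_c1 = 1639 m/s.
= 1.639 km/s.

Δv ≈ 1.64 km/s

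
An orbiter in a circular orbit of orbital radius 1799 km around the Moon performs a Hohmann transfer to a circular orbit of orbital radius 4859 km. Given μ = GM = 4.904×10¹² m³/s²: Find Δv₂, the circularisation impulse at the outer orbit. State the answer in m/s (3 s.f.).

r₁ = 1799 km = 1.799×10⁶ m.
r₂ = 4859 km = 4.859×10⁶ m.
Transfer ellipse a_t = (r₁ + r₂)/2 = 3.329×10⁶ m.
At r₁: circular v_c1 = √(μ/r₁) = 1651 m/s; transfer-perilune v_p = √[μ(2/r₁ − 1/a_t)] = 1995 m/s.
At r₂: circular v_c2 = √(μ/r₂) = 1005 m/s; transfer-apolune v_a = √[μ(2/r₂ − 1/a_t)] = 738.5 m/s.
Δv₂ = v_c2 − v_a = 266.1 m/s.

Δv ≈ 266 m/s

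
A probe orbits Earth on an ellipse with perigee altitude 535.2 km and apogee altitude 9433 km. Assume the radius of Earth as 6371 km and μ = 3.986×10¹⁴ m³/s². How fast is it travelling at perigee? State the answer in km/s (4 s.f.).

v ≈ 8.963 km/s

r_p = 6371 + 535.2 = 6906.2 km = 6.9062×10⁶ m.
r_a = 6371 + 9433 = 15804 km = 1.5804×10⁷ m.
Semi-major axis a = (r_p + r_a)/2 = 11355 km = 1.136×10⁷ m.
Vis-viva: v² = μ(2/r − 1/a) = 3.986×10¹⁴ × (2.896×10⁻⁷ − 8.807×10⁻⁸) = 8.033×10⁷ m²/s².
v = 8963 m/s = 8.963 km/s.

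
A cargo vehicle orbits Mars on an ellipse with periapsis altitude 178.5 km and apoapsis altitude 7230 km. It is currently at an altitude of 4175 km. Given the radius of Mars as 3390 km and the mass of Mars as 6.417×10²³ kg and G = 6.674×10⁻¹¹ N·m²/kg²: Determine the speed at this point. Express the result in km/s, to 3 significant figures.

v ≈ 2.30 km/s

μ = GM = 6.674×10⁻¹¹ × 6.417×10²³ = 4.283×10¹³ m³/s².
r_p = 3390 + 178.5 = 3568.5 km = 3.5685×10⁶ m.
r_a = 3390 + 7230 = 10620 km = 1.0620×10⁷ m.
r = 3390 + 4175 = 7565.0 km = 7.565×10⁶ m.
Semi-major axis a = (r_p + r_a)/2 = 7094.2 km = 7.094×10⁶ m.
Vis-viva: v² = μ(2/r − 1/a) = 4.283×10¹³ × (2.644×10⁻⁷ − 1.410×10⁻⁷) = 5.286×10⁶ m²/s².
v = 2299 m/s = 2.299 km/s.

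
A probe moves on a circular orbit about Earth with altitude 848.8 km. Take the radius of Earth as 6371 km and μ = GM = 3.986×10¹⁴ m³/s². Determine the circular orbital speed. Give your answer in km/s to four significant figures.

r = 6371 + 848.8 = 7219.8 km = 7.2198×10⁶ m.
For a circular orbit v = √(μ/r) = √(3.986×10¹⁴ / 7.220×10⁶) = √(5.521×10⁷) = 7430 m/s.
That is 7.430 km/s.

v ≈ 7.430 km/s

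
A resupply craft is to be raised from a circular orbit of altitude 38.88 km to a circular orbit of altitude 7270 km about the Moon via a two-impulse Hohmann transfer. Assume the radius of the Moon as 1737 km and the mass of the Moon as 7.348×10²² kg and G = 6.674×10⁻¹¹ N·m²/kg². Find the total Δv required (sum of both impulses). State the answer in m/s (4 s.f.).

μ = GM = 6.674×10⁻¹¹ × 7.348×10²² = 4.904×10¹² m³/s².
r₁ = 1737 + 38.88 = 1775.9 km = 1.7759×10⁶ m.
r₂ = 1737 + 7270 = 9007.0 km = 9.0070×10⁶ m.
Transfer ellipse a_t = (r₁ + r₂)/2 = 5.391×10⁶ m.
At r₁: circular v_c1 = √(μ/r₁) = 1662 m/s; transfer-perilune v_p = √[μ(2/r₁ − 1/a_t)] = 2148 m/s.
Δv₁ = v_p − v_c1 = 486.1 m/s.
At r₂: circular v_c2 = √(μ/r₂) = 737.9 m/s; transfer-apolune v_a = √[μ(2/r₂ − 1/a_t)] = 423.5 m/s.
Δv₂ = v_c2 − v_a = 314.4 m/s.
Total Δv = Δv₁ + Δv₂ = 800.5 m/s.

Δv_total ≈ 800.5 m/s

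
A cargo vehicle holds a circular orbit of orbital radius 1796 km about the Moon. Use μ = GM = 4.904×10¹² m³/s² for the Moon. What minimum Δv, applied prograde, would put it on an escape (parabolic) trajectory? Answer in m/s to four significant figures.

Δv ≈ 684.5 m/s

r = 1796 km = 1.796×10⁶ m.
Circular speed v_c = √(μ/r) = 1652 m/s.
Escape speed v_esc = √(2μ/r) = √2 × v_c = 2337 m/s.
Δv = v_esc − v_c = 684.5 m/s.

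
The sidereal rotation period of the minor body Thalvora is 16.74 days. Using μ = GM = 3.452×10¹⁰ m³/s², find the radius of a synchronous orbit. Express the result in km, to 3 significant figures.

r_sync ≈ 12200 km

T = 16.74 days = 1.446×10⁶ s.
A synchronous orbit has period T, so by Kepler's third law a = (μT²/4π²)^(1/3).
μT²/4π² = 3.452×10¹⁰ × (1.446×10⁶)² / 39.48 = 1.829×10²¹ m³.
a = 1.223×10⁷ m = 12230 km.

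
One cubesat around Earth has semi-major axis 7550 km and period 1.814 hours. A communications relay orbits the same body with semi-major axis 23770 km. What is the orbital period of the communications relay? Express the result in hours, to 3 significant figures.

T₂ ≈ 10.1 hours

Kepler's third law: T² ∝ a³, so T₂ = T₁ (a₂/a₁)^(3/2).
a₂/a₁ = 3.148, (a₂/a₁)^(3/2) = 5.586.
T₂ = 1.814 × 5.586 = 10.13 hours.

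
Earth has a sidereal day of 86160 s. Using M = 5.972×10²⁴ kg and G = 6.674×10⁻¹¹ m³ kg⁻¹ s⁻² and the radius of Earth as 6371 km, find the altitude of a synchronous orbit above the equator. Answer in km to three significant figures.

h_sync ≈ 35800 km

μ = GM = 6.674×10⁻¹¹ × 5.972×10²⁴ = 3.986×10¹⁴ m³/s².
A synchronous orbit has period T, so by Kepler's third law a = (μT²/4π²)^(1/3).
μT²/4π² = 3.986×10¹⁴ × (8.616×10⁴)² / 39.48 = 7.495×10²² m³.
a = 4.216×10⁷ m = 42162 km.
Altitude h = a − R = 42162 − 6371 = 35791 km.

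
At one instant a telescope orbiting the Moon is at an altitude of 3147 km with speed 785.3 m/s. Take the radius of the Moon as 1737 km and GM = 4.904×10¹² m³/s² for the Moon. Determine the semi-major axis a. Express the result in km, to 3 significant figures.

r = 1737 + 3147 = 4884.0 km = 4.884×10⁶ m.
Vis-viva rearranged: 1/a = 2/r − v²/μ = 4.095×10⁻⁷ − 1.258×10⁻⁷ = 2.837×10⁻⁷ m⁻¹.
a = 3.524×10⁶ m = 3524.3 km.

a ≈ 3520 km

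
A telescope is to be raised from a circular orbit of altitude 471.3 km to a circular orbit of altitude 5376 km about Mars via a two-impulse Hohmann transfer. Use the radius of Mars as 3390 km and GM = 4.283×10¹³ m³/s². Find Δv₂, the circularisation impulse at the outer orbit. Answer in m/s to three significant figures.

Δv ≈ 482 m/s

r₁ = 3390 + 471.3 = 3861.3 km = 3.8613×10⁶ m.
r₂ = 3390 + 5376 = 8766.0 km = 8.7660×10⁶ m.
Transfer ellipse a_t = (r₁ + r₂)/2 = 6.314×10⁶ m.
At r₁: circular v_c1 = √(μ/r₁) = 3330 m/s; transfer-periapsis v_p = √[μ(2/r₁ − 1/a_t)] = 3924 m/s.
At r₂: circular v_c2 = √(μ/r₂) = 2210 m/s; transfer-apoapsis v_a = √[μ(2/r₂ − 1/a_t)] = 1729 m/s.
Δv₂ = v_c2 − v_a = 481.8 m/s.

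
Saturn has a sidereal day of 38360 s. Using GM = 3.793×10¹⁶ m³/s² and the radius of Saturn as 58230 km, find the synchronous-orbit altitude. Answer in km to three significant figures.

A synchronous orbit has period T, so by Kepler's third law a = (μT²/4π²)^(1/3).
μT²/4π² = 3.793×10¹⁶ × (3.836×10⁴)² / 39.48 = 1.414×10²⁴ m³.
a = 1.122×10⁸ m = 1.1223×10⁵ km.
Altitude h = a − R = 1.1223×10⁵ − 58230 = 54005 km.

h_sync ≈ 54000 km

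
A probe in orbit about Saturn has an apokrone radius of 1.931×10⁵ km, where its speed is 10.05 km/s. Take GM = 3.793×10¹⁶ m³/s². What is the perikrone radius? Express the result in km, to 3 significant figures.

r_a = 1.931×10⁸ m.
Specific energy ε = v²/2 − μ/r = -1.459×10⁸ J/kg, so a = −μ/(2ε) = 1.300×10⁸ m.
The apsides satisfy r_p + r_a = 2a, so the perikrone radius is 2a − r_a = 6.683×10⁷ m = 66827 km.

perikrone radius ≈ 66800 km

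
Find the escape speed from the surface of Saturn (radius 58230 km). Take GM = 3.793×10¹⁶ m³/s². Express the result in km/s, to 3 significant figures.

r = R = 5.823×10⁷ m.
Escape speed v_esc = √(2μ/r) = √(2 × 3.793×10¹⁶ / 5.823×10⁷) = √(1.303×10⁹) = 36090 m/s.
= 36.09 km/s.

v_esc ≈ 36.1 km/s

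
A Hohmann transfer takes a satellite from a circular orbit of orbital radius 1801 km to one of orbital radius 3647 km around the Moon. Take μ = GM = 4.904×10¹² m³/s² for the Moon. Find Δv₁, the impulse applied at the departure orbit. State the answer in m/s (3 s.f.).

Δv ≈ 259 m/s

r₁ = 1801 km = 1.801×10⁶ m.
r₂ = 3647 km = 3.647×10⁶ m.
Transfer ellipse a_t = (r₁ + r₂)/2 = 2.724×10⁶ m.
At r₁: circular v_c1 = √(μ/r₁) = 1650 m/s; transfer-perilune v_p = √[μ(2/r₁ − 1/a_t)] = 1909 m/s.
Δv₁ = v_p − v_c1 = 259.2 m/s.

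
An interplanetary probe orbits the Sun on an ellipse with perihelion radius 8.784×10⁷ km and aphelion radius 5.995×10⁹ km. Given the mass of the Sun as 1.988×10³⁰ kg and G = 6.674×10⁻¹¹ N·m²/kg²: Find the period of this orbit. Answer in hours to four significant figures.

T ≈ 803700 hours

μ = GM = 6.674×10⁻¹¹ × 1.988×10³⁰ = 1.327×10²⁰ m³/s².
Semi-major axis a = (r_p + r_a)/2 = (8.7840×10⁷ + 5.9950×10⁹)/2 = 3.0414×10⁹ km = 3.041×10¹² m.
By Kepler's third law T = 2π√(a³/μ) = 2π × 4.605×10⁸ = 2.893×10⁹ s.
= 8.037×10⁵ hours.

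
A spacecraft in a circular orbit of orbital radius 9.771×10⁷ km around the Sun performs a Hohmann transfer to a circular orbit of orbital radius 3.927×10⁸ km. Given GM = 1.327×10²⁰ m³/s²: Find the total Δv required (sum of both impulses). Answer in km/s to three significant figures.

Δv_total ≈ 16.6 km/s

r₁ = 9.771×10⁷ km = 9.771×10¹⁰ m.
r₂ = 3.927×10⁸ km = 3.927×10¹¹ m.
Transfer ellipse a_t = (r₁ + r₂)/2 = 2.452×10¹¹ m.
At r₁: circular v_c1 = √(μ/r₁) = 36850 m/s; transfer-perihelion v_p = √[μ(2/r₁ − 1/a_t)] = 46640 m/s.
Δv₁ = v_p − v_c1 = 9785 m/s.
At r₂: circular v_c2 = √(μ/r₂) = 18380 m/s; transfer-aphelion v_a = √[μ(2/r₂ − 1/a_t)] = 11600 m/s.
Δv₂ = v_c2 − v_a = 6778 m/s.
Total Δv = Δv₁ + Δv₂ = 16560 m/s = 16.56 km/s.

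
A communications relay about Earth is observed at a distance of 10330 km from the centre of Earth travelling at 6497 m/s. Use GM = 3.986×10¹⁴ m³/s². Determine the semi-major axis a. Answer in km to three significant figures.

r = 1.033×10⁷ m.
Vis-viva rearranged: 1/a = 2/r − v²/μ = 1.936×10⁻⁷ − 1.059×10⁻⁷ = 8.771×10⁻⁸ m⁻¹.
a = 1.140×10⁷ m = 11401 km.

a ≈ 11400 km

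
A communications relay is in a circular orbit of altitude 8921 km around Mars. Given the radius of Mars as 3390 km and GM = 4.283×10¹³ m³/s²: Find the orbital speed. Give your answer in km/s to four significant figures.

r = 3390 + 8921 = 12311 km = 1.2311×10⁷ m.
For a circular orbit v = √(μ/r) = √(4.283×10¹³ / 1.231×10⁷) = √(3.479×10⁶) = 1865 m/s.
That is 1.865 km/s.

v ≈ 1.865 km/s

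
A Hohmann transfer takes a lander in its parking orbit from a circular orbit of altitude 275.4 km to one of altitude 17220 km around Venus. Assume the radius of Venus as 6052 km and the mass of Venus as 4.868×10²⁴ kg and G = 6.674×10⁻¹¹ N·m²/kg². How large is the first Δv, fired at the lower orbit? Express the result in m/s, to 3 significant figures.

μ = GM = 6.674×10⁻¹¹ × 4.868×10²⁴ = 3.249×10¹⁴ m³/s².
r₁ = 6052 + 275.4 = 6327.4 km = 6.3274×10⁶ m.
r₂ = 6052 + 17220 = 23272 km = 2.3272×10⁷ m.
Transfer ellipse a_t = (r₁ + r₂)/2 = 1.480×10⁷ m.
At r₁: circular v_c1 = √(μ/r₁) = 7166 m/s; transfer-periapsis v_p = √[μ(2/r₁ − 1/a_t)] = 8986 m/s.
Δv₁ = v_p − v_c1 = 1820 m/s.

Δv ≈ 1820 m/s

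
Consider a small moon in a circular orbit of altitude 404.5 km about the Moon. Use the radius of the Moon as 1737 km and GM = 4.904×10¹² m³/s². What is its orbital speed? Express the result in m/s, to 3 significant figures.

r = 1737 + 404.5 = 2141.5 km = 2.1415×10⁶ m.
For a circular orbit v = √(μ/r) = √(4.904×10¹² / 2.142×10⁶) = √(2.290×10⁶) = 1513 m/s.

v ≈ 1510 m/s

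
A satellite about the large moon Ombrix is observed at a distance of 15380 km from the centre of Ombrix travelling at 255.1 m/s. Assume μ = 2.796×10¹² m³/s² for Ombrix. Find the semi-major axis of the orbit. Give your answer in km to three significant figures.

a ≈ 9370 km

r = 1.538×10⁷ m.
Vis-viva rearranged: 1/a = 2/r − v²/μ = 1.300×10⁻⁷ − 2.327×10⁻⁸ = 1.068×10⁻⁷ m⁻¹.
a = 9.366×10⁶ m = 9366.4 km.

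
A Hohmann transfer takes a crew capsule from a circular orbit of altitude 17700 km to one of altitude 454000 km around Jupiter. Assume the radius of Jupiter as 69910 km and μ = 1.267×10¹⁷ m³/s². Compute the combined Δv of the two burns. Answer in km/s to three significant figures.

Δv_total ≈ 19.0 km/s

r₁ = 69910 + 17700 = 87610 km = 8.7610×10⁷ m.
r₂ = 69910 + 454000 = 523910 km = 5.2391×10⁸ m.
Transfer ellipse a_t = (r₁ + r₂)/2 = 3.058×10⁸ m.
At r₁: circular v_c1 = √(μ/r₁) = 38030 m/s; transfer-perijove v_p = √[μ(2/r₁ − 1/a_t)] = 49780 m/s.
Δv₁ = v_p − v_c1 = 11750 m/s.
At r₂: circular v_c2 = √(μ/r₂) = 15550 m/s; transfer-apojove v_a = √[μ(2/r₂ − 1/a_t)] = 8324 m/s.
Δv₂ = v_c2 − v_a = 7227 m/s.
Total Δv = Δv₁ + Δv₂ = 18980 m/s = 18.98 km/s.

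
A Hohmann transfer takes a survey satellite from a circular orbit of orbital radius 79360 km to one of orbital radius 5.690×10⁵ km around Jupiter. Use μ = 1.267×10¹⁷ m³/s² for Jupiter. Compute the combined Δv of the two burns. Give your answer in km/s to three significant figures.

Δv_total ≈ 20.5 km/s

r₁ = 79360 km = 7.936×10⁷ m.
r₂ = 5.690×10⁵ km = 5.690×10⁸ m.
Transfer ellipse a_t = (r₁ + r₂)/2 = 3.242×10⁸ m.
At r₁: circular v_c1 = √(μ/r₁) = 39960 m/s; transfer-perijove v_p = √[μ(2/r₁ − 1/a_t)] = 52940 m/s.
Δv₁ = v_p − v_c1 = 12980 m/s.
At r₂: circular v_c2 = √(μ/r₂) = 14920 m/s; transfer-apojove v_a = √[μ(2/r₂ − 1/a_t)] = 7383 m/s.
Δv₂ = v_c2 − v_a = 7539 m/s.
Total Δv = Δv₁ + Δv₂ = 20520 m/s = 20.52 km/s.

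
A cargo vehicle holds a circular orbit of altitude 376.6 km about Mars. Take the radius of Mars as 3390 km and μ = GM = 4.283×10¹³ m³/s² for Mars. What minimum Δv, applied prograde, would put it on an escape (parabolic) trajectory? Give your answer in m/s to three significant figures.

r = 3390 + 376.6 = 3766.6 km = 3.7666×10⁶ m.
Circular speed v_c = √(μ/r) = 3372 m/s.
Escape speed v_esc = √(2μ/r) = √2 × v_c = 4769 m/s.
Δv = v_esc − v_c = 1397 m/s.

Δv ≈ 1400 m/s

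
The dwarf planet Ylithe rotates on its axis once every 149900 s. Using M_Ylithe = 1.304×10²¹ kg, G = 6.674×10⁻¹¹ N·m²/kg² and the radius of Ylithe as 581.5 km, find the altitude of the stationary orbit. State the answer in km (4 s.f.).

μ = GM = 6.674×10⁻¹¹ × 1.304×10²¹ = 8.703×10¹⁰ m³/s².
A synchronous orbit has period T, so by Kepler's third law a = (μT²/4π²)^(1/3).
μT²/4π² = 8.703×10¹⁰ × (1.499×10⁵)² / 39.48 = 4.953×10¹⁹ m³.
a = 3.673×10⁶ m = 3672.6 km.
Altitude h = a − R = 3672.6 − 581.5 = 3091.1 km.

h_sync ≈ 3091 km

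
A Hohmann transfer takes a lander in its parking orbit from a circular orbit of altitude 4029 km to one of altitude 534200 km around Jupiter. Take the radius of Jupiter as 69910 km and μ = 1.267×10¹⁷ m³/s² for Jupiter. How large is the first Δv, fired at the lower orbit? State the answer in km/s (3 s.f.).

Δv ≈ 13.9 km/s

r₁ = 69910 + 4029 = 73939 km = 7.3939×10⁷ m.
r₂ = 69910 + 534200 = 604110 km = 6.0411×10⁸ m.
Transfer ellipse a_t = (r₁ + r₂)/2 = 3.390×10⁸ m.
At r₁: circular v_c1 = √(μ/r₁) = 41400 m/s; transfer-perijove v_p = √[μ(2/r₁ − 1/a_t)] = 55260 m/s.
Δv₁ = v_p − v_c1 = 13860 m/s.
= 13.86 km/s.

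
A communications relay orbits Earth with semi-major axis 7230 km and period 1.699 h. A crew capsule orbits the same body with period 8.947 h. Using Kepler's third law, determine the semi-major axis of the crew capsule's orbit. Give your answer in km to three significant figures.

a₂ ≈ 21900 km

Kepler's third law: a³ ∝ T², so a₂ = a₁ (T₂/T₁)^(2/3).
T₂/T₁ = 5.266, (T₂/T₁)^(2/3) = 3.027.
a₂ = 7230 × 3.027 = 21880 km.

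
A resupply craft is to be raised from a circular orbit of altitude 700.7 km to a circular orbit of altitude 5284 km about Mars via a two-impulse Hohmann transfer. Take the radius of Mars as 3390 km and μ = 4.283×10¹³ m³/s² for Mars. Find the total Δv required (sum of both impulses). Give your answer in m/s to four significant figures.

Δv_total ≈ 979.6 m/s

r₁ = 3390 + 700.7 = 4090.7 km = 4.0907×10⁶ m.
r₂ = 3390 + 5284 = 8674.0 km = 8.6740×10⁶ m.
Transfer ellipse a_t = (r₁ + r₂)/2 = 6.382×10⁶ m.
At r₁: circular v_c1 = √(μ/r₁) = 3236 m/s; transfer-periapsis v_p = √[μ(2/r₁ − 1/a_t)] = 3772 m/s.
Δv₁ = v_p − v_c1 = 536.4 m/s.
At r₂: circular v_c2 = √(μ/r₂) = 2222 m/s; transfer-apoapsis v_a = √[μ(2/r₂ − 1/a_t)] = 1779 m/s.
Δv₂ = v_c2 − v_a = 443.1 m/s.
Total Δv = Δv₁ + Δv₂ = 979.6 m/s.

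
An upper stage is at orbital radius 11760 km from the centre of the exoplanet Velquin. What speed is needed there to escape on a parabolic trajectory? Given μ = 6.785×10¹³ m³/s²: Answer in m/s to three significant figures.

r = 11760 km = 1.176×10⁷ m.
Escape speed v_esc = √(2μ/r) = √(2 × 6.785×10¹³ / 1.176×10⁷) = √(1.154×10⁷) = 3397 m/s.

v_esc ≈ 3400 m/s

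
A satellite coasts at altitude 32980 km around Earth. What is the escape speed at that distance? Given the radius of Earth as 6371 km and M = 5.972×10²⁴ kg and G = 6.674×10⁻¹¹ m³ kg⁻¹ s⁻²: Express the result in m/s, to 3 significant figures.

v_esc ≈ 4500 m/s

μ = GM = 6.674×10⁻¹¹ × 5.972×10²⁴ = 3.986×10¹⁴ m³/s².
r = 6371 + 32980 = 39351 km = 3.9351×10⁷ m.
Escape speed v_esc = √(2μ/r) = √(2 × 3.986×10¹⁴ / 3.935×10⁷) = √(2.026×10⁷) = 4501 m/s.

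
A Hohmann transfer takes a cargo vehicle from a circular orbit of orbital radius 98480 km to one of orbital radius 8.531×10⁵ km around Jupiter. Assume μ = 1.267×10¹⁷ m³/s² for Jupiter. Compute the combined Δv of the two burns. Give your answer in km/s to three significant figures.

r₁ = 98480 km = 9.848×10⁷ m.
r₂ = 8.531×10⁵ km = 8.531×10⁸ m.
Transfer ellipse a_t = (r₁ + r₂)/2 = 4.758×10⁸ m.
At r₁: circular v_c1 = √(μ/r₁) = 35870 m/s; transfer-perijove v_p = √[μ(2/r₁ − 1/a_t)] = 48030 m/s.
Δv₁ = v_p − v_c1 = 12160 m/s.
At r₂: circular v_c2 = √(μ/r₂) = 12190 m/s; transfer-apojove v_a = √[μ(2/r₂ − 1/a_t)] = 5544 m/s.
Δv₂ = v_c2 − v_a = 6642 m/s.
Total Δv = Δv₁ + Δv₂ = 18800 m/s = 18.80 km/s.

Δv_total ≈ 18.8 km/s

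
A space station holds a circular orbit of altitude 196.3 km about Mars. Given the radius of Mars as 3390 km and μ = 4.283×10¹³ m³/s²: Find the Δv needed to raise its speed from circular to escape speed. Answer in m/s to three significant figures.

r = 3390 + 196.3 = 3586.3 km = 3.5863×10⁶ m.
Circular speed v_c = √(μ/r) = 3456 m/s.
Escape speed v_esc = √(2μ/r) = √2 × v_c = 4887 m/s.
Δv = v_esc − v_c = 1431 m/s.

Δv ≈ 1430 m/s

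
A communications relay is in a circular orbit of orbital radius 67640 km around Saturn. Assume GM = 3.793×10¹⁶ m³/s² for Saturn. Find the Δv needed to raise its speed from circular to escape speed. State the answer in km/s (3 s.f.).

r = 67640 km = 6.764×10⁷ m.
Circular speed v_c = √(μ/r) = 23680 m/s.
Escape speed v_esc = √(2μ/r) = √2 × v_c = 33490 m/s.
Δv = v_esc − v_c = 9809 m/s = 9.809 km/s.

Δv ≈ 9.81 km/s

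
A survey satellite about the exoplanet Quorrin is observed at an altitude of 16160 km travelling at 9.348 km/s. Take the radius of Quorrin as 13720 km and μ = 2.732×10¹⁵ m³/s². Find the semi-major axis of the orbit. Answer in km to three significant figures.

r = 13720 + 16160 = 29880 km = 2.988×10⁷ m.
Vis-viva rearranged: 1/a = 2/r − v²/μ = 6.693×10⁻⁸ − 3.199×10⁻⁸ = 3.495×10⁻⁸ m⁻¹.
a = 2.861×10⁷ m = 28613 km.

a ≈ 28600 km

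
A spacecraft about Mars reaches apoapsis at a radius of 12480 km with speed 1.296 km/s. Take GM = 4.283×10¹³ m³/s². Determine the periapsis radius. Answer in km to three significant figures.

r_a = 1.248×10⁷ m.
Specific energy ε = v²/2 − μ/r = -2.592×10⁶ J/kg, so a = −μ/(2ε) = 8.262×10⁶ m.
The apsides satisfy r_p + r_a = 2a, so the periapsis radius is 2a − r_a = 4.043×10⁶ m = 4043.4 km.

periapsis radius ≈ 4040 km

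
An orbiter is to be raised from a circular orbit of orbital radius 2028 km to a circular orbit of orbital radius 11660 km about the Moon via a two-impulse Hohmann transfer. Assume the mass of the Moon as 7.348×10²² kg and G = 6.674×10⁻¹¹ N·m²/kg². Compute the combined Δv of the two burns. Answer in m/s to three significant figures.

Δv_total ≈ 770 m/s

μ = GM = 6.674×10⁻¹¹ × 7.348×10²² = 4.904×10¹² m³/s².
r₁ = 2028 km = 2.028×10⁶ m.
r₂ = 11660 km = 1.166×10⁷ m.
Transfer ellipse a_t = (r₁ + r₂)/2 = 6.844×10⁶ m.
At r₁: circular v_c1 = √(μ/r₁) = 1555 m/s; transfer-perilune v_p = √[μ(2/r₁ − 1/a_t)] = 2030 m/s.
Δv₁ = v_p − v_c1 = 474.7 m/s.
At r₂: circular v_c2 = √(μ/r₂) = 648.5 m/s; transfer-apolune v_a = √[μ(2/r₂ − 1/a_t)] = 353.0 m/s.
Δv₂ = v_c2 − v_a = 295.5 m/s.
Total Δv = Δv₁ + Δv₂ = 770.2 m/s.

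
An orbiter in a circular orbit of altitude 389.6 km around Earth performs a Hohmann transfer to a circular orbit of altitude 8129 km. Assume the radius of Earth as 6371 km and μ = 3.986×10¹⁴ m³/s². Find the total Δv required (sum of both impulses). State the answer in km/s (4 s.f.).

r₁ = 6371 + 389.6 = 6760.6 km = 6.7606×10⁶ m.
r₂ = 6371 + 8129 = 14500 km = 1.4500×10⁷ m.
Transfer ellipse a_t = (r₁ + r₂)/2 = 1.063×10⁷ m.
At r₁: circular v_c1 = √(μ/r₁) = 7678 m/s; transfer-perigee v_p = √[μ(2/r₁ − 1/a_t)] = 8968 m/s.
Δv₁ = v_p − v_c1 = 1289 m/s.
At r₂: circular v_c2 = √(μ/r₂) = 5243 m/s; transfer-apogee v_a = √[μ(2/r₂ − 1/a_t)] = 4181 m/s.
Δv₂ = v_c2 − v_a = 1062 m/s.
Total Δv = Δv₁ + Δv₂ = 2351 m/s = 2.351 km/s.

Δv_total ≈ 2.351 km/s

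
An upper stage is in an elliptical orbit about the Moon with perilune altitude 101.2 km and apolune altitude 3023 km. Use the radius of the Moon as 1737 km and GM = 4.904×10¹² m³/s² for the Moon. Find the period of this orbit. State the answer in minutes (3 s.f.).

r_p = 1737 + 101.2 = 1838.2 km = 1.8382×10⁶ m.
r_a = 1737 + 3023 = 4760.0 km = 4.7600×10⁶ m.
Semi-major axis a = (r_p + r_a)/2 = (1838.2 + 4760.0)/2 = 3299.1 km = 3.299×10⁶ m.
By Kepler's third law T = 2π√(a³/μ) = 2π × 2.706×10³ = 1.700×10⁴ s.
= 283.4 minutes.

T ≈ 283 minutes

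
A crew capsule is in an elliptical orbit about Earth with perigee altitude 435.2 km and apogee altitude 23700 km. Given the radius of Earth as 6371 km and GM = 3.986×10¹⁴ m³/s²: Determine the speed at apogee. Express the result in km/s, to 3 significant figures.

r_p = 6371 + 435.2 = 6806.2 km = 6.8062×10⁶ m.
r_a = 6371 + 23700 = 30071 km = 3.0071×10⁷ m.
Semi-major axis a = (r_p + r_a)/2 = 18439 km = 1.844×10⁷ m.
Vis-viva: v² = μ(2/r − 1/a) = 3.986×10¹⁴ × (6.651×10⁻⁸ − 5.423×10⁻⁸) = 4.893×10⁶ m²/s².
v = 2212 m/s = 2.212 km/s.

v ≈ 2.21 km/s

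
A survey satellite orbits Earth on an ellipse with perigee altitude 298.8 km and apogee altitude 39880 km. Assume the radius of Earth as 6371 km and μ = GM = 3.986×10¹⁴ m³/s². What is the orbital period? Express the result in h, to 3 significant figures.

T ≈ 11.9 h

r_p = 6371 + 298.8 = 6669.8 km = 6.6698×10⁶ m.
r_a = 6371 + 39880 = 46251 km = 4.6251×10⁷ m.
Semi-major axis a = (r_p + r_a)/2 = (6669.8 + 46251)/2 = 26460 km = 2.646×10⁷ m.
By Kepler's third law T = 2π√(a³/μ) = 2π × 6.818×10³ = 4.284×10⁴ s.
= 11.90 h.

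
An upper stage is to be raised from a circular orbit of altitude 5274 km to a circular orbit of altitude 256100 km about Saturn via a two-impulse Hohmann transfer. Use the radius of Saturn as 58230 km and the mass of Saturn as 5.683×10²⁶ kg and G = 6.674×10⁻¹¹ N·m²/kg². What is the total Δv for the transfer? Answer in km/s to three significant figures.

μ = GM = 6.674×10⁻¹¹ × 5.683×10²⁶ = 3.793×10¹⁶ m³/s².
r₁ = 58230 + 5274 = 63504 km = 6.3504×10⁷ m.
r₂ = 58230 + 256100 = 314330 km = 3.1433×10⁸ m.
Transfer ellipse a_t = (r₁ + r₂)/2 = 1.889×10⁸ m.
At r₁: circular v_c1 = √(μ/r₁) = 24440 m/s; transfer-perikrone v_p = √[μ(2/r₁ − 1/a_t)] = 31520 m/s.
Δv₁ = v_p − v_c1 = 7085 m/s.
At r₂: circular v_c2 = √(μ/r₂) = 10980 m/s; transfer-apokrone v_a = √[μ(2/r₂ − 1/a_t)] = 6369 m/s.
Δv₂ = v_c2 − v_a = 4616 m/s.
Total Δv = Δv₁ + Δv₂ = 11700 m/s = 11.70 km/s.

Δv_total ≈ 11.7 km/s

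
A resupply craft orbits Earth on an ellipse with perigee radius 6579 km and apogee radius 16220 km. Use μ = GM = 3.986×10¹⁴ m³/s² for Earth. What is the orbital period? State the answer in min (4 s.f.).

Semi-major axis a = (r_p + r_a)/2 = (6579.0 + 16220)/2 = 11400 km = 1.140×10⁷ m.
By Kepler's third law T = 2π√(a³/μ) = 2π × 1.928×10³ = 1.211×10⁴ s.
= 201.9 min.

T ≈ 201.9 min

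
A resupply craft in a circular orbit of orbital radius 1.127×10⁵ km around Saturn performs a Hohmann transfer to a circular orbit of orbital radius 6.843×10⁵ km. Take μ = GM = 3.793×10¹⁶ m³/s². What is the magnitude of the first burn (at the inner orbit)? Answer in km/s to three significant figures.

Δv ≈ 5.69 km/s

r₁ = 1.127×10⁵ km = 1.127×10⁸ m.
r₂ = 6.843×10⁵ km = 6.843×10⁸ m.
Transfer ellipse a_t = (r₁ + r₂)/2 = 3.985×10⁸ m.
At r₁: circular v_c1 = √(μ/r₁) = 18350 m/s; transfer-perikrone v_p = √[μ(2/r₁ − 1/a_t)] = 24040 m/s.
Δv₁ = v_p − v_c1 = 5695 m/s.
= 5.695 km/s.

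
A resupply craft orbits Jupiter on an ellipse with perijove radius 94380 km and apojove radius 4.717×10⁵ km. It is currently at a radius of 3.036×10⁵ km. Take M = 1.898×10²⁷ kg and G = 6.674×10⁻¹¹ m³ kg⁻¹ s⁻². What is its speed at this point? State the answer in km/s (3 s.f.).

μ = GM = 6.674×10⁻¹¹ × 1.898×10²⁷ = 1.267×10¹⁷ m³/s².
Semi-major axis a = (r_p + r_a)/2 = 2.8304×10⁵ km = 2.830×10⁸ m.
Vis-viva: v² = μ(2/r − 1/a) = 1.267×10¹⁷ × (6.588×10⁻⁹ − 3.533×10⁻⁹) = 3.869×10⁸ m²/s².
v = 19670 m/s = 19.67 km/s.

v ≈ 19.7 km/s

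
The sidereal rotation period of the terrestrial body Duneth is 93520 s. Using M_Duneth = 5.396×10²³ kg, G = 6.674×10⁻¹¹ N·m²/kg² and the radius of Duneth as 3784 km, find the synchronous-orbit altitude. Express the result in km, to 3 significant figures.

h_sync ≈ 16200 km

μ = GM = 6.674×10⁻¹¹ × 5.396×10²³ = 3.601×10¹³ m³/s².
A synchronous orbit has period T, so by Kepler's third law a = (μT²/4π²)^(1/3).
μT²/4π² = 3.601×10¹³ × (9.352×10⁴)² / 39.48 = 7.978×10²¹ m³.
a = 1.998×10⁷ m = 19982 km.
Altitude h = a − R = 19982 − 3784 = 16198 km.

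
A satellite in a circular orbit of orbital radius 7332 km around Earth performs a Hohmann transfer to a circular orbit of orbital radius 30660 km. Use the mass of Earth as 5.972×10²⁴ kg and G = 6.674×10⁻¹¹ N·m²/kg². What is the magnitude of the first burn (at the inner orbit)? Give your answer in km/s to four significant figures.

Δv ≈ 1.994 km/s

μ = GM = 6.674×10⁻¹¹ × 5.972×10²⁴ = 3.986×10¹⁴ m³/s².
r₁ = 7332 km = 7.332×10⁶ m.
r₂ = 30660 km = 3.066×10⁷ m.
Transfer ellipse a_t = (r₁ + r₂)/2 = 1.900×10⁷ m.
At r₁: circular v_c1 = √(μ/r₁) = 7373 m/s; transfer-perigee v_p = √[μ(2/r₁ − 1/a_t)] = 9367 m/s.
Δv₁ = v_p − v_c1 = 1994 m/s.
= 1.994 km/s.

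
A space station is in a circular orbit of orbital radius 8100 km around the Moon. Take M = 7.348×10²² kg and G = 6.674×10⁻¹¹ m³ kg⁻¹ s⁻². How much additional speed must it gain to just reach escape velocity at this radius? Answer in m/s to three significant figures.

μ = GM = 6.674×10⁻¹¹ × 7.348×10²² = 4.904×10¹² m³/s².
r = 8100 km = 8.100×10⁶ m.
Circular speed v_c = √(μ/r) = 778.1 m/s.
Escape speed v_esc = √(2μ/r) = √2 × v_c = 1100 m/s.
Δv = v_esc − v_c = 322.3 m/s.

Δv ≈ 322 m/s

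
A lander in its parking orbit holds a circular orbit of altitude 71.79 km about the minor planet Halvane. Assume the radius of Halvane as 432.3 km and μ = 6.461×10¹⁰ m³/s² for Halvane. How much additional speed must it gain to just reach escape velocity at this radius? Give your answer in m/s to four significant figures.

Δv ≈ 148.3 m/s

r = 432.3 + 71.79 = 504.09 km = 5.0409×10⁵ m.
Circular speed v_c = √(μ/r) = 358.0 m/s.
Escape speed v_esc = √(2μ/r) = √2 × v_c = 506.3 m/s.
Δv = v_esc − v_c = 148.3 m/s.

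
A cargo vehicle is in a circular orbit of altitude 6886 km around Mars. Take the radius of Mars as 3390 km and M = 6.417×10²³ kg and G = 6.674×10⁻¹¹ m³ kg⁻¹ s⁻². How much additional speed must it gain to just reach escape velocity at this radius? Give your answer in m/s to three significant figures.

Δv ≈ 846 m/s

μ = GM = 6.674×10⁻¹¹ × 6.417×10²³ = 4.283×10¹³ m³/s².
r = 3390 + 6886 = 10276 km = 1.0276×10⁷ m.
Circular speed v_c = √(μ/r) = 2041 m/s.
Escape speed v_esc = √(2μ/r) = √2 × v_c = 2887 m/s.
Δv = v_esc − v_c = 845.6 m/s.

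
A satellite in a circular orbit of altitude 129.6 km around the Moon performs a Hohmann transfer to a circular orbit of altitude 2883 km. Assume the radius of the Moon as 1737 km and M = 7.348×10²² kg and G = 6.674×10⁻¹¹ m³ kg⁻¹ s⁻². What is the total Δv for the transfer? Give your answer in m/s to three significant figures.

μ = GM = 6.674×10⁻¹¹ × 7.348×10²² = 4.904×10¹² m³/s².
r₁ = 1737 + 129.6 = 1866.6 km = 1.8666×10⁶ m.
r₂ = 1737 + 2883 = 4620.0 km = 4.6200×10⁶ m.
Transfer ellipse a_t = (r₁ + r₂)/2 = 3.243×10⁶ m.
At r₁: circular v_c1 = √(μ/r₁) = 1621 m/s; transfer-perilune v_p = √[μ(2/r₁ − 1/a_t)] = 1935 m/s.
Δv₁ = v_p − v_c1 = 313.7 m/s.
At r₂: circular v_c2 = √(μ/r₂) = 1030 m/s; transfer-apolune v_a = √[μ(2/r₂ − 1/a_t)] = 781.6 m/s.
Δv₂ = v_c2 − v_a = 248.7 m/s.
Total Δv = Δv₁ + Δv₂ = 562.3 m/s.

Δv_total ≈ 562 m/s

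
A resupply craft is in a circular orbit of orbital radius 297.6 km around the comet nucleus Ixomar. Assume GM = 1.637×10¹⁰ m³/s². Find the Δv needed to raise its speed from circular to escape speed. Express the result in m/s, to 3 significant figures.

Δv ≈ 97.1 m/s

r = 297.6 km = 2.976×10⁵ m.
Circular speed v_c = √(μ/r) = 234.5 m/s.
Escape speed v_esc = √(2μ/r) = √2 × v_c = 331.7 m/s.
Δv = v_esc − v_c = 97.15 m/s.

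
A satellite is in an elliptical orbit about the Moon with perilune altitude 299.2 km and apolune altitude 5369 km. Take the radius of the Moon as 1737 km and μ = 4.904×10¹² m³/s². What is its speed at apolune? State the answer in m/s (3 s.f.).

r_p = 1737 + 299.2 = 2036.2 km = 2.0362×10⁶ m.
r_a = 1737 + 5369 = 7106.0 km = 7.1060×10⁶ m.
Semi-major axis a = (r_p + r_a)/2 = 4571.1 km = 4.571×10⁶ m.
Vis-viva: v² = μ(2/r − 1/a) = 4.904×10¹² × (2.815×10⁻⁷ − 2.188×10⁻⁷) = 3.074×10⁵ m²/s².
v = 554.5 m/s.

v ≈ 554 m/s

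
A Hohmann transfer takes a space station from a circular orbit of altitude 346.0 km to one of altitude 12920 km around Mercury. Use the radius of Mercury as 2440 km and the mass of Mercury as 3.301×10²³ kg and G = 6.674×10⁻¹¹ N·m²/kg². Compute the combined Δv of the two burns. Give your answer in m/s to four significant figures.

μ = GM = 6.674×10⁻¹¹ × 3.301×10²³ = 2.203×10¹³ m³/s².
r₁ = 2440 + 346.0 = 2786.0 km = 2.7860×10⁶ m.
r₂ = 2440 + 12920 = 15360 km = 1.5360×10⁷ m.
Transfer ellipse a_t = (r₁ + r₂)/2 = 9.073×10⁶ m.
At r₁: circular v_c1 = √(μ/r₁) = 2812 m/s; transfer-periherm v_p = √[μ(2/r₁ − 1/a_t)] = 3659 m/s.
Δv₁ = v_p − v_c1 = 846.8 m/s.
At r₂: circular v_c2 = √(μ/r₂) = 1198 m/s; transfer-apoherm v_a = √[μ(2/r₂ − 1/a_t)] = 663.6 m/s.
Δv₂ = v_c2 − v_a = 534.0 m/s.
Total Δv = Δv₁ + Δv₂ = 1381 m/s.

Δv_total ≈ 1381 m/s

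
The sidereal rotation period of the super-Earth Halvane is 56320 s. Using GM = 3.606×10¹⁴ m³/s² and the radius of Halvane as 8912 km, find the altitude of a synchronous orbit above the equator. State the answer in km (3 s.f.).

A synchronous orbit has period T, so by Kepler's third law a = (μT²/4π²)^(1/3).
μT²/4π² = 3.606×10¹⁴ × (5.632×10⁴)² / 39.48 = 2.897×10²² m³.
a = 3.071×10⁷ m = 30714 km.
Altitude h = a − R = 30714 − 8912 = 21802 km.

h_sync ≈ 21800 km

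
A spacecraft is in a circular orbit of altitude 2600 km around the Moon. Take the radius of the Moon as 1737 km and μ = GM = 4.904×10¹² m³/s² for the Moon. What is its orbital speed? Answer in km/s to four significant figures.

v ≈ 1.063 km/s

r = 1737 + 2600 = 4337.0 km = 4.3370×10⁶ m.
For a circular orbit v = √(μ/r) = √(4.904×10¹² / 4.337×10⁶) = √(1.131×10⁶) = 1063 m/s.
That is 1.063 km/s.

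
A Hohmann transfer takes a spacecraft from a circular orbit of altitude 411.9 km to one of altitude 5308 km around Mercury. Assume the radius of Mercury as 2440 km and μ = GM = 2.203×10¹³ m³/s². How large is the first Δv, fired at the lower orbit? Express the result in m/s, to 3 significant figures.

Δv ≈ 581 m/s

r₁ = 2440 + 411.9 = 2851.9 km = 2.8519×10⁶ m.
r₂ = 2440 + 5308 = 7748.0 km = 7.7480×10⁶ m.
Transfer ellipse a_t = (r₁ + r₂)/2 = 5.300×10⁶ m.
At r₁: circular v_c1 = √(μ/r₁) = 2779 m/s; transfer-periherm v_p = √[μ(2/r₁ − 1/a_t)] = 3360 m/s.
Δv₁ = v_p − v_c1 = 581.1 m/s.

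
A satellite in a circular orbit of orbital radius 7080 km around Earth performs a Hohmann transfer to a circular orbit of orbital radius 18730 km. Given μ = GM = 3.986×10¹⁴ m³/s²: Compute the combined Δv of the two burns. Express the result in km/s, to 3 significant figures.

r₁ = 7080 km = 7.080×10⁶ m.
r₂ = 18730 km = 1.873×10⁷ m.
Transfer ellipse a_t = (r₁ + r₂)/2 = 1.290×10⁷ m.
At r₁: circular v_c1 = √(μ/r₁) = 7503 m/s; transfer-perigee v_p = √[μ(2/r₁ − 1/a_t)] = 9039 m/s.
Δv₁ = v_p − v_c1 = 1536 m/s.
At r₂: circular v_c2 = √(μ/r₂) = 4613 m/s; transfer-apogee v_a = √[μ(2/r₂ − 1/a_t)] = 3417 m/s.
Δv₂ = v_c2 − v_a = 1196 m/s.
Total Δv = Δv₁ + Δv₂ = 2732 m/s = 2.732 km/s.

Δv_total ≈ 2.73 km/s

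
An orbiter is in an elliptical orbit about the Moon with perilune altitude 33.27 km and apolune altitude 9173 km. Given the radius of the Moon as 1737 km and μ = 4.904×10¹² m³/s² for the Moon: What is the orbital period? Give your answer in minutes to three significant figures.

r_p = 1737 + 33.27 = 1770.3 km = 1.7703×10⁶ m.
r_a = 1737 + 9173 = 10910 km = 1.0910×10⁷ m.
Semi-major axis a = (r_p + r_a)/2 = (1770.3 + 10910)/2 = 6340.1 km = 6.340×10⁶ m.
By Kepler's third law T = 2π√(a³/μ) = 2π × 7.209×10³ = 4.530×10⁴ s.
= 754.9 minutes.

T ≈ 755 minutes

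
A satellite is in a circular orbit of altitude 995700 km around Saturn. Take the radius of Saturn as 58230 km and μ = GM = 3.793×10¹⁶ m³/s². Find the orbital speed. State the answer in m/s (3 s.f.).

v ≈ 6000 m/s

r = 58230 + 995700 = 1053900 km = 1.0539×10⁹ m.
For a circular orbit v = √(μ/r) = √(3.793×10¹⁶ / 1.054×10⁹) = √(3.599×10⁷) = 5999 m/s.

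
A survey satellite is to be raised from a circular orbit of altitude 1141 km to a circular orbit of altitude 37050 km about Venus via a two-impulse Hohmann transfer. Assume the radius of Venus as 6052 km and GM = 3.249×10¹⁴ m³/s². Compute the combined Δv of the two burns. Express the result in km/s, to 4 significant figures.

r₁ = 6052 + 1141 = 7193.0 km = 7.1930×10⁶ m.
r₂ = 6052 + 37050 = 43102 km = 4.3102×10⁷ m.
Transfer ellipse a_t = (r₁ + r₂)/2 = 2.515×10⁷ m.
At r₁: circular v_c1 = √(μ/r₁) = 6721 m/s; transfer-periapsis v_p = √[μ(2/r₁ − 1/a_t)] = 8799 m/s.
Δv₁ = v_p − v_c1 = 2078 m/s.
At r₂: circular v_c2 = √(μ/r₂) = 2746 m/s; transfer-apoapsis v_a = √[μ(2/r₂ − 1/a_t)] = 1468 m/s.
Δv₂ = v_c2 − v_a = 1277 m/s.
Total Δv = Δv₁ + Δv₂ = 3355 m/s = 3.355 km/s.

Δv_total ≈ 3.355 km/s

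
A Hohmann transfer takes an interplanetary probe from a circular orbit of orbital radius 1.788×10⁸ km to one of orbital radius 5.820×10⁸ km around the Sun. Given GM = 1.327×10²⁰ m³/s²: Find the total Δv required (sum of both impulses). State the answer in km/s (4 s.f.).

r₁ = 1.788×10⁸ km = 1.788×10¹¹ m.
r₂ = 5.820×10⁸ km = 5.820×10¹¹ m.
Transfer ellipse a_t = (r₁ + r₂)/2 = 3.804×10¹¹ m.
At r₁: circular v_c1 = √(μ/r₁) = 27240 m/s; transfer-perihelion v_p = √[μ(2/r₁ − 1/a_t)] = 33700 m/s.
Δv₁ = v_p − v_c1 = 6454 m/s.
At r₂: circular v_c2 = √(μ/r₂) = 15100 m/s; transfer-aphelion v_a = √[μ(2/r₂ − 1/a_t)] = 10350 m/s.
Δv₂ = v_c2 − v_a = 4748 m/s.
Total Δv = Δv₁ + Δv₂ = 11200 m/s = 11.20 km/s.

Δv_total ≈ 11.20 km/s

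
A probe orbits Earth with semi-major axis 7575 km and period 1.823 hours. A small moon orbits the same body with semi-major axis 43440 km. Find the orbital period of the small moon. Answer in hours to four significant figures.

T₂ ≈ 25.03 hours

Kepler's third law: T² ∝ a³, so T₂ = T₁ (a₂/a₁)^(3/2).
a₂/a₁ = 5.735, (a₂/a₁)^(3/2) = 13.73.
T₂ = 1.823 × 13.73 = 25.03 hours.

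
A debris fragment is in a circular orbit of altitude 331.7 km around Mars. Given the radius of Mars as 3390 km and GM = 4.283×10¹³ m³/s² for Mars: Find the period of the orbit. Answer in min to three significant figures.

T ≈ 115 min

r = 3390 + 331.7 = 3721.7 km = 3.7217×10⁶ m.
Kepler's third law: T = 2π√(r³/μ) = 2π√((3.722×10⁶)³ / 4.283×10¹³).
r³/μ = 1.204×10⁶ s², so T = 2π × 1.097×10³ = 6.893×10³ s.
Converting: 6.893×10³ s ÷ 60.00 = 114.9 min.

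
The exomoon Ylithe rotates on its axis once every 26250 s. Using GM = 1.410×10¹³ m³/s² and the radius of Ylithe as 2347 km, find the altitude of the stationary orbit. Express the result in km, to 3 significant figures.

A synchronous orbit has period T, so by Kepler's third law a = (μT²/4π²)^(1/3).
μT²/4π² = 1.410×10¹³ × (2.625×10⁴)² / 39.48 = 2.461×10²⁰ m³.
a = 6.267×10⁶ m = 6266.7 km.
Altitude h = a − R = 6266.7 − 2347 = 3919.7 km.

h_sync ≈ 3920 km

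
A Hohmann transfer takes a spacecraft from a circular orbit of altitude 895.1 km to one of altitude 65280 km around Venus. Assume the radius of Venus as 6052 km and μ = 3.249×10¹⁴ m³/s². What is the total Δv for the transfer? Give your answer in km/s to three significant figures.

Δv_total ≈ 3.63 km/s

r₁ = 6052 + 895.1 = 6947.1 km = 6.9471×10⁶ m.
r₂ = 6052 + 65280 = 71332 km = 7.1332×10⁷ m.
Transfer ellipse a_t = (r₁ + r₂)/2 = 3.914×10⁷ m.
At r₁: circular v_c1 = √(μ/r₁) = 6839 m/s; transfer-periapsis v_p = √[μ(2/r₁ − 1/a_t)] = 9232 m/s.
Δv₁ = v_p − v_c1 = 2394 m/s.
At r₂: circular v_c2 = √(μ/r₂) = 2134 m/s; transfer-apoapsis v_a = √[μ(2/r₂ − 1/a_t)] = 899.1 m/s.
Δv₂ = v_c2 − v_a = 1235 m/s.
Total Δv = Δv₁ + Δv₂ = 3629 m/s = 3.629 km/s.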